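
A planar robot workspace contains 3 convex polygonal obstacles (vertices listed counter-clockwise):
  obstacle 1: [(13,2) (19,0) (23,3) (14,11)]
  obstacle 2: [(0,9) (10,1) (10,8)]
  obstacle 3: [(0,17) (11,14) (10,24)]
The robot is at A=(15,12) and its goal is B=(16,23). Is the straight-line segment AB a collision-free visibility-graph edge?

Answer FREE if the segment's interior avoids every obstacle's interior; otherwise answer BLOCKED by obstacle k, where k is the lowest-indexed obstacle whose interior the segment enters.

Obstacle 1 [(13,2) (19,0) (23,3) (14,11)]:
  edge (13,2)–(19,0): clear
  edge (19,0)–(23,3): clear
  edge (23,3)–(14,11): clear
  edge (14,11)–(13,2): clear
  midpoint (31/2,35/2) outside
  → clear
Obstacle 2 [(0,9) (10,1) (10,8)]:
  edge (0,9)–(10,1): clear
  edge (10,1)–(10,8): clear
  edge (10,8)–(0,9): clear
  midpoint (31/2,35/2) outside
  → clear
Obstacle 3 [(0,17) (11,14) (10,24)]:
  edge (0,17)–(11,14): clear
  edge (11,14)–(10,24): clear
  edge (10,24)–(0,17): clear
  midpoint (31/2,35/2) outside
  → clear

FREE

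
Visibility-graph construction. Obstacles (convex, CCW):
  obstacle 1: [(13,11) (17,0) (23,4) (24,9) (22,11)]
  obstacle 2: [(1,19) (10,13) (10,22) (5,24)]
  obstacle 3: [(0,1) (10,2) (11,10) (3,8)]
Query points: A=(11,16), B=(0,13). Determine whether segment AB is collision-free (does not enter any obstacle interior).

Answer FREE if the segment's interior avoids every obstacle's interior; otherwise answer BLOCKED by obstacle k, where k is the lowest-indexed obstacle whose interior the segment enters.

Obstacle 1 [(13,11) (17,0) (23,4) (24,9) (22,11)]:
  edge (13,11)–(17,0): clear
  edge (17,0)–(23,4): clear
  edge (23,4)–(24,9): clear
  edge (24,9)–(22,11): clear
  edge (22,11)–(13,11): clear
  midpoint (11/2,29/2) outside
  → clear
Obstacle 2 [(1,19) (10,13) (10,22) (5,24)]:
  edge (1,19)–(10,13): crosses AB
  edge (10,13)–(10,22): crosses AB
  edge (10,22)–(5,24): clear
  edge (5,24)–(1,19): clear
  → BLOCKED
Obstacle 3 [(0,1) (10,2) (11,10) (3,8)]:
  edge (0,1)–(10,2): clear
  edge (10,2)–(11,10): clear
  edge (11,10)–(3,8): clear
  edge (3,8)–(0,1): clear
  midpoint (11/2,29/2) outside
  → clear

BLOCKED by obstacle 2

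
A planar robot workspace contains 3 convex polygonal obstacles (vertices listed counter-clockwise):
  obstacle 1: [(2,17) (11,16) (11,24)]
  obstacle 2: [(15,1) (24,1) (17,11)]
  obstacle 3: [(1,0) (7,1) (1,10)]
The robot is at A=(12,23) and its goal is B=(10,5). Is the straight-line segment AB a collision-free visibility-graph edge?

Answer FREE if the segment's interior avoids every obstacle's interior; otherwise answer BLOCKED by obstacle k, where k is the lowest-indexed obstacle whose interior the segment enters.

Obstacle 1 [(2,17) (11,16) (11,24)]:
  edge (2,17)–(11,16): clear
  edge (11,16)–(11,24): clear
  edge (11,24)–(2,17): clear
  midpoint (11,14) outside
  → clear
Obstacle 2 [(15,1) (24,1) (17,11)]:
  edge (15,1)–(24,1): clear
  edge (24,1)–(17,11): clear
  edge (17,11)–(15,1): clear
  midpoint (11,14) outside
  → clear
Obstacle 3 [(1,0) (7,1) (1,10)]:
  edge (1,0)–(7,1): clear
  edge (7,1)–(1,10): clear
  edge (1,10)–(1,0): clear
  midpoint (11,14) outside
  → clear

FREE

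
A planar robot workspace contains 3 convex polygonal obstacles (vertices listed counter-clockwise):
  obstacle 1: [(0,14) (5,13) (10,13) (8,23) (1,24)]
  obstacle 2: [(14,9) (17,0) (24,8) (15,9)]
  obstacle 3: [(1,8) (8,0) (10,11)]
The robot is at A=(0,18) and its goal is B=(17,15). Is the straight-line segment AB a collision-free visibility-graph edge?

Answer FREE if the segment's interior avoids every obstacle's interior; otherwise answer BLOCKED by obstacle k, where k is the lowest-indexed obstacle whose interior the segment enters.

BLOCKED by obstacle 1

Obstacle 1 [(0,14) (5,13) (10,13) (8,23) (1,24)]:
  edge (0,14)–(5,13): clear
  edge (5,13)–(10,13): clear
  edge (10,13)–(8,23): crosses AB
  edge (8,23)–(1,24): clear
  edge (1,24)–(0,14): crosses AB
  → BLOCKED
Obstacle 2 [(14,9) (17,0) (24,8) (15,9)]:
  edge (14,9)–(17,0): clear
  edge (17,0)–(24,8): clear
  edge (24,8)–(15,9): clear
  edge (15,9)–(14,9): clear
  midpoint (17/2,33/2) outside
  → clear
Obstacle 3 [(1,8) (8,0) (10,11)]:
  edge (1,8)–(8,0): clear
  edge (8,0)–(10,11): clear
  edge (10,11)–(1,8): clear
  midpoint (17/2,33/2) outside
  → clear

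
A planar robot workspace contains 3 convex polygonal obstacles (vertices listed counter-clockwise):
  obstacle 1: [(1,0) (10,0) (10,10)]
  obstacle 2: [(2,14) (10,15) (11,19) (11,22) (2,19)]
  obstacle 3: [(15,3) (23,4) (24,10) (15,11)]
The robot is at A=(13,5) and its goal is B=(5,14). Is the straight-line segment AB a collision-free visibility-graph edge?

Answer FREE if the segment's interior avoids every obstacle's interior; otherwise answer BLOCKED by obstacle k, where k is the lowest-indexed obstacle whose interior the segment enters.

Obstacle 1 [(1,0) (10,0) (10,10)]:
  edge (1,0)–(10,0): clear
  edge (10,0)–(10,10): crosses AB
  edge (10,10)–(1,0): crosses AB
  → BLOCKED
Obstacle 2 [(2,14) (10,15) (11,19) (11,22) (2,19)]:
  edge (2,14)–(10,15): clear
  edge (10,15)–(11,19): clear
  edge (11,19)–(11,22): clear
  edge (11,22)–(2,19): clear
  edge (2,19)–(2,14): clear
  midpoint (9,19/2) outside
  → clear
Obstacle 3 [(15,3) (23,4) (24,10) (15,11)]:
  edge (15,3)–(23,4): clear
  edge (23,4)–(24,10): clear
  edge (24,10)–(15,11): clear
  edge (15,11)–(15,3): clear
  midpoint (9,19/2) outside
  → clear

BLOCKED by obstacle 1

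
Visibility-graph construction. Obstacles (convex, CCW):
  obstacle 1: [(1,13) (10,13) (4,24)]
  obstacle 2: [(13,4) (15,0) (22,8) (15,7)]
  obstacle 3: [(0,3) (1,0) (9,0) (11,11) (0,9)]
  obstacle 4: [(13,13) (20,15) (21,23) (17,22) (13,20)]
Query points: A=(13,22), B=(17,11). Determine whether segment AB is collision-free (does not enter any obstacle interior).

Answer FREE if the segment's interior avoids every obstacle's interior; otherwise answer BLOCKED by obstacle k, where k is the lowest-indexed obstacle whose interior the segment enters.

Obstacle 1 [(1,13) (10,13) (4,24)]:
  edge (1,13)–(10,13): clear
  edge (10,13)–(4,24): clear
  edge (4,24)–(1,13): clear
  midpoint (15,33/2) outside
  → clear
Obstacle 2 [(13,4) (15,0) (22,8) (15,7)]:
  edge (13,4)–(15,0): clear
  edge (15,0)–(22,8): clear
  edge (22,8)–(15,7): clear
  edge (15,7)–(13,4): clear
  midpoint (15,33/2) outside
  → clear
Obstacle 3 [(0,3) (1,0) (9,0) (11,11) (0,9)]:
  edge (0,3)–(1,0): clear
  edge (1,0)–(9,0): clear
  edge (9,0)–(11,11): clear
  edge (11,11)–(0,9): clear
  edge (0,9)–(0,3): clear
  midpoint (15,33/2) outside
  → clear
Obstacle 4 [(13,13) (20,15) (21,23) (17,22) (13,20)]:
  edge (13,13)–(20,15): crosses AB
  edge (20,15)–(21,23): clear
  edge (21,23)–(17,22): clear
  edge (17,22)–(13,20): crosses AB
  edge (13,20)–(13,13): clear
  → BLOCKED

BLOCKED by obstacle 4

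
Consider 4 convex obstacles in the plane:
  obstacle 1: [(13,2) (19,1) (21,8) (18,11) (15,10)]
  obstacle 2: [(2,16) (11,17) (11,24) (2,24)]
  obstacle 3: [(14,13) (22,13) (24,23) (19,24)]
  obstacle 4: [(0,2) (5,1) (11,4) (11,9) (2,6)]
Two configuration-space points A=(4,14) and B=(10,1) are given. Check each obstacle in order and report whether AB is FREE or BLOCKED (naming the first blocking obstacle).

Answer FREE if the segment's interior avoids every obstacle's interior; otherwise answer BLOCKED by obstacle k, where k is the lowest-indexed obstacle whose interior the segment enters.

Obstacle 1 [(13,2) (19,1) (21,8) (18,11) (15,10)]:
  edge (13,2)–(19,1): clear
  edge (19,1)–(21,8): clear
  edge (21,8)–(18,11): clear
  edge (18,11)–(15,10): clear
  edge (15,10)–(13,2): clear
  midpoint (7,15/2) outside
  → clear
Obstacle 2 [(2,16) (11,17) (11,24) (2,24)]:
  edge (2,16)–(11,17): clear
  edge (11,17)–(11,24): clear
  edge (11,24)–(2,24): clear
  edge (2,24)–(2,16): clear
  midpoint (7,15/2) outside
  → clear
Obstacle 3 [(14,13) (22,13) (24,23) (19,24)]:
  edge (14,13)–(22,13): clear
  edge (22,13)–(24,23): clear
  edge (24,23)–(19,24): clear
  edge (19,24)–(14,13): clear
  midpoint (7,15/2) outside
  → clear
Obstacle 4 [(0,2) (5,1) (11,4) (11,9) (2,6)]:
  edge (0,2)–(5,1): clear
  edge (5,1)–(11,4): crosses AB
  edge (11,4)–(11,9): clear
  edge (11,9)–(2,6): crosses AB
  edge (2,6)–(0,2): clear
  → BLOCKED

BLOCKED by obstacle 4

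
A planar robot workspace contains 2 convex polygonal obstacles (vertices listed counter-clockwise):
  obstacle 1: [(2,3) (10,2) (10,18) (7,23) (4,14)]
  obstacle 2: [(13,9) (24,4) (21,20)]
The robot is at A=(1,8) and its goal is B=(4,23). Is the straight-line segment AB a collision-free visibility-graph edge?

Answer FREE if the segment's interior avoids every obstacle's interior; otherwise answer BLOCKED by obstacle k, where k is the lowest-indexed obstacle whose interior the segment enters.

Obstacle 1 [(2,3) (10,2) (10,18) (7,23) (4,14)]:
  edge (2,3)–(10,2): clear
  edge (10,2)–(10,18): clear
  edge (10,18)–(7,23): clear
  edge (7,23)–(4,14): clear
  edge (4,14)–(2,3): clear
  midpoint (5/2,31/2) outside
  → clear
Obstacle 2 [(13,9) (24,4) (21,20)]:
  edge (13,9)–(24,4): clear
  edge (24,4)–(21,20): clear
  edge (21,20)–(13,9): clear
  midpoint (5/2,31/2) outside
  → clear

FREE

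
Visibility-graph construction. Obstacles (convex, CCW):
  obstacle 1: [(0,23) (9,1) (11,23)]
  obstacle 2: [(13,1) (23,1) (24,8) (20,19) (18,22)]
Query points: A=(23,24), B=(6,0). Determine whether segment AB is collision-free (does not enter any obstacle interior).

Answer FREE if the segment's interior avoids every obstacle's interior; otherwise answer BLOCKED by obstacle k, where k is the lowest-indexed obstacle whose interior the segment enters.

BLOCKED by obstacle 1

Obstacle 1 [(0,23) (9,1) (11,23)]:
  edge (0,23)–(9,1): crosses AB
  edge (9,1)–(11,23): crosses AB
  edge (11,23)–(0,23): clear
  → BLOCKED
Obstacle 2 [(13,1) (23,1) (24,8) (20,19) (18,22)]:
  edge (13,1)–(23,1): clear
  edge (23,1)–(24,8): clear
  edge (24,8)–(20,19): clear
  edge (20,19)–(18,22): crosses AB
  edge (18,22)–(13,1): crosses AB
  → BLOCKED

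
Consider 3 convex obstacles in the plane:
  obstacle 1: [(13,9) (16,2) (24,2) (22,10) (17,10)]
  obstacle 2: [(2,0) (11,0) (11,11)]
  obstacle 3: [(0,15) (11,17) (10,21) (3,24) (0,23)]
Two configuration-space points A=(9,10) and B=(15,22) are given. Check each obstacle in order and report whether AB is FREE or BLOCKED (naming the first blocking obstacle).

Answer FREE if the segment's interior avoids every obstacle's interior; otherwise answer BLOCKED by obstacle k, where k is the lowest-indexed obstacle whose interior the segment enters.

FREE

Obstacle 1 [(13,9) (16,2) (24,2) (22,10) (17,10)]:
  edge (13,9)–(16,2): clear
  edge (16,2)–(24,2): clear
  edge (24,2)–(22,10): clear
  edge (22,10)–(17,10): clear
  edge (17,10)–(13,9): clear
  midpoint (12,16) outside
  → clear
Obstacle 2 [(2,0) (11,0) (11,11)]:
  edge (2,0)–(11,0): clear
  edge (11,0)–(11,11): clear
  edge (11,11)–(2,0): clear
  midpoint (12,16) outside
  → clear
Obstacle 3 [(0,15) (11,17) (10,21) (3,24) (0,23)]:
  edge (0,15)–(11,17): clear
  edge (11,17)–(10,21): clear
  edge (10,21)–(3,24): clear
  edge (3,24)–(0,23): clear
  edge (0,23)–(0,15): clear
  midpoint (12,16) outside
  → clear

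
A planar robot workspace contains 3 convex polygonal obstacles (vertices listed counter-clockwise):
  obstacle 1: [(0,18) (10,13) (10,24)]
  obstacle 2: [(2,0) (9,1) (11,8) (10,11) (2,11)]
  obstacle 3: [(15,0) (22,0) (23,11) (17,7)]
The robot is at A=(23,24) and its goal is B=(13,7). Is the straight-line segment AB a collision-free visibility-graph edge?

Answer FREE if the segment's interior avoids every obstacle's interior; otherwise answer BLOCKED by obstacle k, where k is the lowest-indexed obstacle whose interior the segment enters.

Obstacle 1 [(0,18) (10,13) (10,24)]:
  edge (0,18)–(10,13): clear
  edge (10,13)–(10,24): clear
  edge (10,24)–(0,18): clear
  midpoint (18,31/2) outside
  → clear
Obstacle 2 [(2,0) (9,1) (11,8) (10,11) (2,11)]:
  edge (2,0)–(9,1): clear
  edge (9,1)–(11,8): clear
  edge (11,8)–(10,11): clear
  edge (10,11)–(2,11): clear
  edge (2,11)–(2,0): clear
  midpoint (18,31/2) outside
  → clear
Obstacle 3 [(15,0) (22,0) (23,11) (17,7)]:
  edge (15,0)–(22,0): clear
  edge (22,0)–(23,11): clear
  edge (23,11)–(17,7): clear
  edge (17,7)–(15,0): clear
  midpoint (18,31/2) outside
  → clear

FREE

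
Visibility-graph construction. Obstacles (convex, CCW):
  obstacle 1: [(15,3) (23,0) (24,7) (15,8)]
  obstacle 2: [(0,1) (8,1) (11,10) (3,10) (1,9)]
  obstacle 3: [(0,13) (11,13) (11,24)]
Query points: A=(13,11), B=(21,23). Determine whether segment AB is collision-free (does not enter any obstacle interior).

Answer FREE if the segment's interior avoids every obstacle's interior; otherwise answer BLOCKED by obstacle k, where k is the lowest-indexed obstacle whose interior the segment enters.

FREE

Obstacle 1 [(15,3) (23,0) (24,7) (15,8)]:
  edge (15,3)–(23,0): clear
  edge (23,0)–(24,7): clear
  edge (24,7)–(15,8): clear
  edge (15,8)–(15,3): clear
  midpoint (17,17) outside
  → clear
Obstacle 2 [(0,1) (8,1) (11,10) (3,10) (1,9)]:
  edge (0,1)–(8,1): clear
  edge (8,1)–(11,10): clear
  edge (11,10)–(3,10): clear
  edge (3,10)–(1,9): clear
  edge (1,9)–(0,1): clear
  midpoint (17,17) outside
  → clear
Obstacle 3 [(0,13) (11,13) (11,24)]:
  edge (0,13)–(11,13): clear
  edge (11,13)–(11,24): clear
  edge (11,24)–(0,13): clear
  midpoint (17,17) outside
  → clear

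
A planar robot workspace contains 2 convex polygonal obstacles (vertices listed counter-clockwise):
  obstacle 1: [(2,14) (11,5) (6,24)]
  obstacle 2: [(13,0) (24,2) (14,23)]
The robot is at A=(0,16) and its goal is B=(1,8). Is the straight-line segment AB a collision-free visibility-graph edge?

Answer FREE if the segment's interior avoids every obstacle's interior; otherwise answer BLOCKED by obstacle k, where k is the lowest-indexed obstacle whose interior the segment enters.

Obstacle 1 [(2,14) (11,5) (6,24)]:
  edge (2,14)–(11,5): clear
  edge (11,5)–(6,24): clear
  edge (6,24)–(2,14): clear
  midpoint (1/2,12) outside
  → clear
Obstacle 2 [(13,0) (24,2) (14,23)]:
  edge (13,0)–(24,2): clear
  edge (24,2)–(14,23): clear
  edge (14,23)–(13,0): clear
  midpoint (1/2,12) outside
  → clear

FREE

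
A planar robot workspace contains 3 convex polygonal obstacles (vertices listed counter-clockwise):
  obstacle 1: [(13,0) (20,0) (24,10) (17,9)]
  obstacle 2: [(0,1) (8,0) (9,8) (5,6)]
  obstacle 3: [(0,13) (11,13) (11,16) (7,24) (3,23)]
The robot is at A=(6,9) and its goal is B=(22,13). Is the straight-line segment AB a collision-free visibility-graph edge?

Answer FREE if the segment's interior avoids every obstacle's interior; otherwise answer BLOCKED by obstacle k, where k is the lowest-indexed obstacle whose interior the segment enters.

Obstacle 1 [(13,0) (20,0) (24,10) (17,9)]:
  edge (13,0)–(20,0): clear
  edge (20,0)–(24,10): clear
  edge (24,10)–(17,9): clear
  edge (17,9)–(13,0): clear
  midpoint (14,11) outside
  → clear
Obstacle 2 [(0,1) (8,0) (9,8) (5,6)]:
  edge (0,1)–(8,0): clear
  edge (8,0)–(9,8): clear
  edge (9,8)–(5,6): clear
  edge (5,6)–(0,1): clear
  midpoint (14,11) outside
  → clear
Obstacle 3 [(0,13) (11,13) (11,16) (7,24) (3,23)]:
  edge (0,13)–(11,13): clear
  edge (11,13)–(11,16): clear
  edge (11,16)–(7,24): clear
  edge (7,24)–(3,23): clear
  edge (3,23)–(0,13): clear
  midpoint (14,11) outside
  → clear

FREE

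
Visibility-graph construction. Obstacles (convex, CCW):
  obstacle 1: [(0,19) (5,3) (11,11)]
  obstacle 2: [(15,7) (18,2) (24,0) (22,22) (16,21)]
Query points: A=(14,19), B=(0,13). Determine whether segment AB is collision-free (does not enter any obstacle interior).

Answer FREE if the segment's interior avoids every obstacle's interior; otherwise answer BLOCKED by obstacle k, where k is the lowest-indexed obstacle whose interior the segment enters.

Obstacle 1 [(0,19) (5,3) (11,11)]:
  edge (0,19)–(5,3): crosses AB
  edge (5,3)–(11,11): clear
  edge (11,11)–(0,19): crosses AB
  → BLOCKED
Obstacle 2 [(15,7) (18,2) (24,0) (22,22) (16,21)]:
  edge (15,7)–(18,2): clear
  edge (18,2)–(24,0): clear
  edge (24,0)–(22,22): clear
  edge (22,22)–(16,21): clear
  edge (16,21)–(15,7): clear
  midpoint (7,16) outside
  → clear

BLOCKED by obstacle 1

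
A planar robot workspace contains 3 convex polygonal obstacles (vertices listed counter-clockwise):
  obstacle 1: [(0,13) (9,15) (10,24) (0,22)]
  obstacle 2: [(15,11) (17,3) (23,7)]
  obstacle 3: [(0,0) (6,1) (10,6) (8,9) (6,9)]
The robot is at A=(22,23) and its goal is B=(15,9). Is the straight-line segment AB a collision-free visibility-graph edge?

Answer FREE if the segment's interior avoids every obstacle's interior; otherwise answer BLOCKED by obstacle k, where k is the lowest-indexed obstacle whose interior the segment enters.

BLOCKED by obstacle 2

Obstacle 1 [(0,13) (9,15) (10,24) (0,22)]:
  edge (0,13)–(9,15): clear
  edge (9,15)–(10,24): clear
  edge (10,24)–(0,22): clear
  edge (0,22)–(0,13): clear
  midpoint (37/2,16) outside
  → clear
Obstacle 2 [(15,11) (17,3) (23,7)]:
  edge (15,11)–(17,3): crosses AB
  edge (17,3)–(23,7): clear
  edge (23,7)–(15,11): crosses AB
  → BLOCKED
Obstacle 3 [(0,0) (6,1) (10,6) (8,9) (6,9)]:
  edge (0,0)–(6,1): clear
  edge (6,1)–(10,6): clear
  edge (10,6)–(8,9): clear
  edge (8,9)–(6,9): clear
  edge (6,9)–(0,0): clear
  midpoint (37/2,16) outside
  → clear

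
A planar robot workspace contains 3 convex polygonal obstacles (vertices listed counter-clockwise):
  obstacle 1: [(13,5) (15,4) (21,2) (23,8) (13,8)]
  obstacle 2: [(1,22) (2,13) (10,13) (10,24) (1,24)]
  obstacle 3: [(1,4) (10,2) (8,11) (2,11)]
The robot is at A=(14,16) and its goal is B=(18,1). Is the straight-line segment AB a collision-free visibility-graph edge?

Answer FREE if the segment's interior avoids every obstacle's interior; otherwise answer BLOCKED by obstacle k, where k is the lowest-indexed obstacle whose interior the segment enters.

Obstacle 1 [(13,5) (15,4) (21,2) (23,8) (13,8)]:
  edge (13,5)–(15,4): clear
  edge (15,4)–(21,2): crosses AB
  edge (21,2)–(23,8): clear
  edge (23,8)–(13,8): crosses AB
  edge (13,8)–(13,5): clear
  → BLOCKED
Obstacle 2 [(1,22) (2,13) (10,13) (10,24) (1,24)]:
  edge (1,22)–(2,13): clear
  edge (2,13)–(10,13): clear
  edge (10,13)–(10,24): clear
  edge (10,24)–(1,24): clear
  edge (1,24)–(1,22): clear
  midpoint (16,17/2) outside
  → clear
Obstacle 3 [(1,4) (10,2) (8,11) (2,11)]:
  edge (1,4)–(10,2): clear
  edge (10,2)–(8,11): clear
  edge (8,11)–(2,11): clear
  edge (2,11)–(1,4): clear
  midpoint (16,17/2) outside
  → clear

BLOCKED by obstacle 1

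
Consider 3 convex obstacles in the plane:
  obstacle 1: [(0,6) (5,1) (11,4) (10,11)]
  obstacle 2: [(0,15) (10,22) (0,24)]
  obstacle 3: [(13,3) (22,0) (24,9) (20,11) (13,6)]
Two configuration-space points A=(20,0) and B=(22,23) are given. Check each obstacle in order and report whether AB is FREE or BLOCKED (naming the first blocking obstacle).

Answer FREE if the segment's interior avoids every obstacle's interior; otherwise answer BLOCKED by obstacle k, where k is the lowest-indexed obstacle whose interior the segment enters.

BLOCKED by obstacle 3

Obstacle 1 [(0,6) (5,1) (11,4) (10,11)]:
  edge (0,6)–(5,1): clear
  edge (5,1)–(11,4): clear
  edge (11,4)–(10,11): clear
  edge (10,11)–(0,6): clear
  midpoint (21,23/2) outside
  → clear
Obstacle 2 [(0,15) (10,22) (0,24)]:
  edge (0,15)–(10,22): clear
  edge (10,22)–(0,24): clear
  edge (0,24)–(0,15): clear
  midpoint (21,23/2) outside
  → clear
Obstacle 3 [(13,3) (22,0) (24,9) (20,11) (13,6)]:
  edge (13,3)–(22,0): crosses AB
  edge (22,0)–(24,9): clear
  edge (24,9)–(20,11): crosses AB
  edge (20,11)–(13,6): clear
  edge (13,6)–(13,3): clear
  → BLOCKED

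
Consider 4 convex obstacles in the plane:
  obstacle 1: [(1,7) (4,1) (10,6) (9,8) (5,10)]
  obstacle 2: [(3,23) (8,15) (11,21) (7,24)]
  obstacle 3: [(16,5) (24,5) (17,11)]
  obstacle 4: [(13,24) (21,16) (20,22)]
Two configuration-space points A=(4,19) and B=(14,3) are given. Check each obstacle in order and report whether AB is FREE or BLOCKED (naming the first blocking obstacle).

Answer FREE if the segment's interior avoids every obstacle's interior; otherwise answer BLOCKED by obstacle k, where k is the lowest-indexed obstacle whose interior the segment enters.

Obstacle 1 [(1,7) (4,1) (10,6) (9,8) (5,10)]:
  edge (1,7)–(4,1): clear
  edge (4,1)–(10,6): clear
  edge (10,6)–(9,8): clear
  edge (9,8)–(5,10): clear
  edge (5,10)–(1,7): clear
  midpoint (9,11) outside
  → clear
Obstacle 2 [(3,23) (8,15) (11,21) (7,24)]:
  edge (3,23)–(8,15): clear
  edge (8,15)–(11,21): clear
  edge (11,21)–(7,24): clear
  edge (7,24)–(3,23): clear
  midpoint (9,11) outside
  → clear
Obstacle 3 [(16,5) (24,5) (17,11)]:
  edge (16,5)–(24,5): clear
  edge (24,5)–(17,11): clear
  edge (17,11)–(16,5): clear
  midpoint (9,11) outside
  → clear
Obstacle 4 [(13,24) (21,16) (20,22)]:
  edge (13,24)–(21,16): clear
  edge (21,16)–(20,22): clear
  edge (20,22)–(13,24): clear
  midpoint (9,11) outside
  → clear

FREE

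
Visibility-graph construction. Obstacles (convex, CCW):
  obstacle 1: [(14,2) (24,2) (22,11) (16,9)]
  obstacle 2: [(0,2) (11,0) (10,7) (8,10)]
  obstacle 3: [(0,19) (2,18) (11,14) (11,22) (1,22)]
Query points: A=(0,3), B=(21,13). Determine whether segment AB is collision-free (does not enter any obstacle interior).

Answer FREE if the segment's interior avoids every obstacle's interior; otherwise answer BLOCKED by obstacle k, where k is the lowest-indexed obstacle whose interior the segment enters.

Obstacle 1 [(14,2) (24,2) (22,11) (16,9)]:
  edge (14,2)–(24,2): clear
  edge (24,2)–(22,11): clear
  edge (22,11)–(16,9): clear
  edge (16,9)–(14,2): clear
  midpoint (21/2,8) outside
  → clear
Obstacle 2 [(0,2) (11,0) (10,7) (8,10)]:
  edge (0,2)–(11,0): clear
  edge (11,0)–(10,7): clear
  edge (10,7)–(8,10): crosses AB
  edge (8,10)–(0,2): crosses AB
  → BLOCKED
Obstacle 3 [(0,19) (2,18) (11,14) (11,22) (1,22)]:
  edge (0,19)–(2,18): clear
  edge (2,18)–(11,14): clear
  edge (11,14)–(11,22): clear
  edge (11,22)–(1,22): clear
  edge (1,22)–(0,19): clear
  midpoint (21/2,8) outside
  → clear

BLOCKED by obstacle 2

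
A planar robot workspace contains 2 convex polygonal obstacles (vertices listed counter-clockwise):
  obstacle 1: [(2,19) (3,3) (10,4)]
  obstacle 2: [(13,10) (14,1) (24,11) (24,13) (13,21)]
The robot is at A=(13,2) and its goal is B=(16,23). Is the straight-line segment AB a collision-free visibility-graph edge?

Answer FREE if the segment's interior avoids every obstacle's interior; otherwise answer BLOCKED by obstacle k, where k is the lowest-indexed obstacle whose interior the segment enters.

Obstacle 1 [(2,19) (3,3) (10,4)]:
  edge (2,19)–(3,3): clear
  edge (3,3)–(10,4): clear
  edge (10,4)–(2,19): clear
  midpoint (29/2,25/2) outside
  → clear
Obstacle 2 [(13,10) (14,1) (24,11) (24,13) (13,21)]:
  edge (13,10)–(14,1): crosses AB
  edge (14,1)–(24,11): clear
  edge (24,11)–(24,13): clear
  edge (24,13)–(13,21): crosses AB
  edge (13,21)–(13,10): clear
  → BLOCKED

BLOCKED by obstacle 2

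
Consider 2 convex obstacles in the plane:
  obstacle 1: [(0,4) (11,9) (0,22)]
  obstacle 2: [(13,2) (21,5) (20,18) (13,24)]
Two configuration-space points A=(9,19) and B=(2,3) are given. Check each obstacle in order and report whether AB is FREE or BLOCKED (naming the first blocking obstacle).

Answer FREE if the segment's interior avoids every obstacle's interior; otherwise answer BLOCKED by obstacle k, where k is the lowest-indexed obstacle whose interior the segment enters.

Obstacle 1 [(0,4) (11,9) (0,22)]:
  edge (0,4)–(11,9): crosses AB
  edge (11,9)–(0,22): crosses AB
  edge (0,22)–(0,4): clear
  → BLOCKED
Obstacle 2 [(13,2) (21,5) (20,18) (13,24)]:
  edge (13,2)–(21,5): clear
  edge (21,5)–(20,18): clear
  edge (20,18)–(13,24): clear
  edge (13,24)–(13,2): clear
  midpoint (11/2,11) outside
  → clear

BLOCKED by obstacle 1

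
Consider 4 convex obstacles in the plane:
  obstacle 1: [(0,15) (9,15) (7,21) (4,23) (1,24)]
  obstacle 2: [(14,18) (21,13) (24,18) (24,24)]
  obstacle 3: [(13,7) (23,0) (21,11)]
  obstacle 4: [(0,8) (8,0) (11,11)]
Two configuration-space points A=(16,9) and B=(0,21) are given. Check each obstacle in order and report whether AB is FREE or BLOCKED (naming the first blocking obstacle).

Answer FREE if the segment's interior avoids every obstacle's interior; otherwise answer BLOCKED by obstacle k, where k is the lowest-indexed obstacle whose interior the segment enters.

BLOCKED by obstacle 1

Obstacle 1 [(0,15) (9,15) (7,21) (4,23) (1,24)]:
  edge (0,15)–(9,15): crosses AB
  edge (9,15)–(7,21): clear
  edge (7,21)–(4,23): clear
  edge (4,23)–(1,24): clear
  edge (1,24)–(0,15): crosses AB
  → BLOCKED
Obstacle 2 [(14,18) (21,13) (24,18) (24,24)]:
  edge (14,18)–(21,13): clear
  edge (21,13)–(24,18): clear
  edge (24,18)–(24,24): clear
  edge (24,24)–(14,18): clear
  midpoint (8,15) outside
  → clear
Obstacle 3 [(13,7) (23,0) (21,11)]:
  edge (13,7)–(23,0): clear
  edge (23,0)–(21,11): clear
  edge (21,11)–(13,7): clear
  midpoint (8,15) outside
  → clear
Obstacle 4 [(0,8) (8,0) (11,11)]:
  edge (0,8)–(8,0): clear
  edge (8,0)–(11,11): clear
  edge (11,11)–(0,8): clear
  midpoint (8,15) outside
  → clear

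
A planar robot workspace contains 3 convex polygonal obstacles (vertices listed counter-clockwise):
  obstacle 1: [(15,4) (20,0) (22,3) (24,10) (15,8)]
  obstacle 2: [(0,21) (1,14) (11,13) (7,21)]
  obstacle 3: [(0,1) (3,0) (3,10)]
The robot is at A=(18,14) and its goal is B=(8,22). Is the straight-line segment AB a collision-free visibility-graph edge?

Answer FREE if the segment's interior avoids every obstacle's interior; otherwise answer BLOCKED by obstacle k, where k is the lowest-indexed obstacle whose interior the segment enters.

Obstacle 1 [(15,4) (20,0) (22,3) (24,10) (15,8)]:
  edge (15,4)–(20,0): clear
  edge (20,0)–(22,3): clear
  edge (22,3)–(24,10): clear
  edge (24,10)–(15,8): clear
  edge (15,8)–(15,4): clear
  midpoint (13,18) outside
  → clear
Obstacle 2 [(0,21) (1,14) (11,13) (7,21)]:
  edge (0,21)–(1,14): clear
  edge (1,14)–(11,13): clear
  edge (11,13)–(7,21): clear
  edge (7,21)–(0,21): clear
  midpoint (13,18) outside
  → clear
Obstacle 3 [(0,1) (3,0) (3,10)]:
  edge (0,1)–(3,0): clear
  edge (3,0)–(3,10): clear
  edge (3,10)–(0,1): clear
  midpoint (13,18) outside
  → clear

FREE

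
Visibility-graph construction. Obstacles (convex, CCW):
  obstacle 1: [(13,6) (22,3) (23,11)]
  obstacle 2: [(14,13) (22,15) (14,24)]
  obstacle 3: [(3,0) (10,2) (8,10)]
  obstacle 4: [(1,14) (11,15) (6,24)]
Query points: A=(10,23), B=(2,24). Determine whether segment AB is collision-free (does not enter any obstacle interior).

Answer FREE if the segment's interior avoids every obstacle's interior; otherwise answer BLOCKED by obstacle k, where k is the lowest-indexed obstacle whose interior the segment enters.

BLOCKED by obstacle 4

Obstacle 1 [(13,6) (22,3) (23,11)]:
  edge (13,6)–(22,3): clear
  edge (22,3)–(23,11): clear
  edge (23,11)–(13,6): clear
  midpoint (6,47/2) outside
  → clear
Obstacle 2 [(14,13) (22,15) (14,24)]:
  edge (14,13)–(22,15): clear
  edge (22,15)–(14,24): clear
  edge (14,24)–(14,13): clear
  midpoint (6,47/2) outside
  → clear
Obstacle 3 [(3,0) (10,2) (8,10)]:
  edge (3,0)–(10,2): clear
  edge (10,2)–(8,10): clear
  edge (8,10)–(3,0): clear
  midpoint (6,47/2) outside
  → clear
Obstacle 4 [(1,14) (11,15) (6,24)]:
  edge (1,14)–(11,15): clear
  edge (11,15)–(6,24): crosses AB
  edge (6,24)–(1,14): crosses AB
  → BLOCKED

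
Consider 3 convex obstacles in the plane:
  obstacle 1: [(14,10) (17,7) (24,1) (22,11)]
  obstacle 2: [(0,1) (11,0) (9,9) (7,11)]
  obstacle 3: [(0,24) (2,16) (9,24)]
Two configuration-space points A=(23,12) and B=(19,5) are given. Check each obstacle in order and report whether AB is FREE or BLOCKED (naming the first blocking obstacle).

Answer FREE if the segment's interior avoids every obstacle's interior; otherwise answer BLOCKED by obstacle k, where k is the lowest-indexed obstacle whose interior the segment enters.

BLOCKED by obstacle 1

Obstacle 1 [(14,10) (17,7) (24,1) (22,11)]:
  edge (14,10)–(17,7): clear
  edge (17,7)–(24,1): crosses AB
  edge (24,1)–(22,11): crosses AB
  edge (22,11)–(14,10): clear
  → BLOCKED
Obstacle 2 [(0,1) (11,0) (9,9) (7,11)]:
  edge (0,1)–(11,0): clear
  edge (11,0)–(9,9): clear
  edge (9,9)–(7,11): clear
  edge (7,11)–(0,1): clear
  midpoint (21,17/2) outside
  → clear
Obstacle 3 [(0,24) (2,16) (9,24)]:
  edge (0,24)–(2,16): clear
  edge (2,16)–(9,24): clear
  edge (9,24)–(0,24): clear
  midpoint (21,17/2) outside
  → clear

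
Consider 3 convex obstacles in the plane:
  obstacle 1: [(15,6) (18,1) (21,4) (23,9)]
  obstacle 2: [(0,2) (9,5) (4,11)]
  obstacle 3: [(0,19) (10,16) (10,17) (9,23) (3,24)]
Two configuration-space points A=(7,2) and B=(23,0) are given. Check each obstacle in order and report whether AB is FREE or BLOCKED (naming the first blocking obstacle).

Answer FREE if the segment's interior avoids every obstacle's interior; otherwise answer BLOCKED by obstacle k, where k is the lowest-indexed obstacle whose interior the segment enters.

Obstacle 1 [(15,6) (18,1) (21,4) (23,9)]:
  edge (15,6)–(18,1): clear
  edge (18,1)–(21,4): clear
  edge (21,4)–(23,9): clear
  edge (23,9)–(15,6): clear
  midpoint (15,1) outside
  → clear
Obstacle 2 [(0,2) (9,5) (4,11)]:
  edge (0,2)–(9,5): clear
  edge (9,5)–(4,11): clear
  edge (4,11)–(0,2): clear
  midpoint (15,1) outside
  → clear
Obstacle 3 [(0,19) (10,16) (10,17) (9,23) (3,24)]:
  edge (0,19)–(10,16): clear
  edge (10,16)–(10,17): clear
  edge (10,17)–(9,23): clear
  edge (9,23)–(3,24): clear
  edge (3,24)–(0,19): clear
  midpoint (15,1) outside
  → clear

FREE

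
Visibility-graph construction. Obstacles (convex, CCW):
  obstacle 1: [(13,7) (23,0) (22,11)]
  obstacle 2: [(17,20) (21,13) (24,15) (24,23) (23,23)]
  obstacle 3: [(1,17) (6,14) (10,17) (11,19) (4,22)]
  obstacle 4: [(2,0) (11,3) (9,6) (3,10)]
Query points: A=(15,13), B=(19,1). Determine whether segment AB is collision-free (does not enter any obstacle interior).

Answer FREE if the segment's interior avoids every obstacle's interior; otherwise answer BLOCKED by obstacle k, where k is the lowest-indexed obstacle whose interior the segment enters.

Obstacle 1 [(13,7) (23,0) (22,11)]:
  edge (13,7)–(23,0): crosses AB
  edge (23,0)–(22,11): clear
  edge (22,11)–(13,7): crosses AB
  → BLOCKED
Obstacle 2 [(17,20) (21,13) (24,15) (24,23) (23,23)]:
  edge (17,20)–(21,13): clear
  edge (21,13)–(24,15): clear
  edge (24,15)–(24,23): clear
  edge (24,23)–(23,23): clear
  edge (23,23)–(17,20): clear
  midpoint (17,7) outside
  → clear
Obstacle 3 [(1,17) (6,14) (10,17) (11,19) (4,22)]:
  edge (1,17)–(6,14): clear
  edge (6,14)–(10,17): clear
  edge (10,17)–(11,19): clear
  edge (11,19)–(4,22): clear
  edge (4,22)–(1,17): clear
  midpoint (17,7) outside
  → clear
Obstacle 4 [(2,0) (11,3) (9,6) (3,10)]:
  edge (2,0)–(11,3): clear
  edge (11,3)–(9,6): clear
  edge (9,6)–(3,10): clear
  edge (3,10)–(2,0): clear
  midpoint (17,7) outside
  → clear

BLOCKED by obstacle 1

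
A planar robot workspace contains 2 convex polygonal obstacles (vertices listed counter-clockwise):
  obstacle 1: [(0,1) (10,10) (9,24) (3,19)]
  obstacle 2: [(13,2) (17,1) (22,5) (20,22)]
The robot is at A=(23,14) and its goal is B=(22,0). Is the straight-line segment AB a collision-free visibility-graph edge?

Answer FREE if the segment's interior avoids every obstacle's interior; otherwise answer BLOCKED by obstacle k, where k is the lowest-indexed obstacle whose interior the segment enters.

Obstacle 1 [(0,1) (10,10) (9,24) (3,19)]:
  edge (0,1)–(10,10): clear
  edge (10,10)–(9,24): clear
  edge (9,24)–(3,19): clear
  edge (3,19)–(0,1): clear
  midpoint (45/2,7) outside
  → clear
Obstacle 2 [(13,2) (17,1) (22,5) (20,22)]:
  edge (13,2)–(17,1): clear
  edge (17,1)–(22,5): clear
  edge (22,5)–(20,22): clear
  edge (20,22)–(13,2): clear
  midpoint (45/2,7) outside
  → clear

FREE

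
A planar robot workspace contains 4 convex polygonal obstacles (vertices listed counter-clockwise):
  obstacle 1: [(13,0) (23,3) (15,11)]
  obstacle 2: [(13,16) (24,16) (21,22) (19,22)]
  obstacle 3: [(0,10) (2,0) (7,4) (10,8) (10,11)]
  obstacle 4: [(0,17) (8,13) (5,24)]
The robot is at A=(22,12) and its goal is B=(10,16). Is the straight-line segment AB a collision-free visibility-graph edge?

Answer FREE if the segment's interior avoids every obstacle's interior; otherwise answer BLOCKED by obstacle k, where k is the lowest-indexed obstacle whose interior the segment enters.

Obstacle 1 [(13,0) (23,3) (15,11)]:
  edge (13,0)–(23,3): clear
  edge (23,3)–(15,11): clear
  edge (15,11)–(13,0): clear
  midpoint (16,14) outside
  → clear
Obstacle 2 [(13,16) (24,16) (21,22) (19,22)]:
  edge (13,16)–(24,16): clear
  edge (24,16)–(21,22): clear
  edge (21,22)–(19,22): clear
  edge (19,22)–(13,16): clear
  midpoint (16,14) outside
  → clear
Obstacle 3 [(0,10) (2,0) (7,4) (10,8) (10,11)]:
  edge (0,10)–(2,0): clear
  edge (2,0)–(7,4): clear
  edge (7,4)–(10,8): clear
  edge (10,8)–(10,11): clear
  edge (10,11)–(0,10): clear
  midpoint (16,14) outside
  → clear
Obstacle 4 [(0,17) (8,13) (5,24)]:
  edge (0,17)–(8,13): clear
  edge (8,13)–(5,24): clear
  edge (5,24)–(0,17): clear
  midpoint (16,14) outside
  → clear

FREE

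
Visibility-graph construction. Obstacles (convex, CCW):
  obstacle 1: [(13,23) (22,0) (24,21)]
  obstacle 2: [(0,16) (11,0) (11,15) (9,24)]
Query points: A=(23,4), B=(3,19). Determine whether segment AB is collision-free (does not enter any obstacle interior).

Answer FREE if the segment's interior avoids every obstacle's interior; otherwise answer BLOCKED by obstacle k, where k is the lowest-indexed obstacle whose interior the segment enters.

BLOCKED by obstacle 1

Obstacle 1 [(13,23) (22,0) (24,21)]:
  edge (13,23)–(22,0): crosses AB
  edge (22,0)–(24,21): crosses AB
  edge (24,21)–(13,23): clear
  → BLOCKED
Obstacle 2 [(0,16) (11,0) (11,15) (9,24)]:
  edge (0,16)–(11,0): clear
  edge (11,0)–(11,15): crosses AB
  edge (11,15)–(9,24): clear
  edge (9,24)–(0,16): crosses AB
  → BLOCKED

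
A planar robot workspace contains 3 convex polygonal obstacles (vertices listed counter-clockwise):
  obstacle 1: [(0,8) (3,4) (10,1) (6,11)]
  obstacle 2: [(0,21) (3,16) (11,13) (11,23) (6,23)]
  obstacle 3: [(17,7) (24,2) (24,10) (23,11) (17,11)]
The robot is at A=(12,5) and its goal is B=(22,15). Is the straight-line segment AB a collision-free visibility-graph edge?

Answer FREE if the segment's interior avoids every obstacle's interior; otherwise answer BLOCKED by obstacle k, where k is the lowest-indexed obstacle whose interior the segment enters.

BLOCKED by obstacle 3

Obstacle 1 [(0,8) (3,4) (10,1) (6,11)]:
  edge (0,8)–(3,4): clear
  edge (3,4)–(10,1): clear
  edge (10,1)–(6,11): clear
  edge (6,11)–(0,8): clear
  midpoint (17,10) outside
  → clear
Obstacle 2 [(0,21) (3,16) (11,13) (11,23) (6,23)]:
  edge (0,21)–(3,16): clear
  edge (3,16)–(11,13): clear
  edge (11,13)–(11,23): clear
  edge (11,23)–(6,23): clear
  edge (6,23)–(0,21): clear
  midpoint (17,10) outside
  → clear
Obstacle 3 [(17,7) (24,2) (24,10) (23,11) (17,11)]:
  edge (17,7)–(24,2): clear
  edge (24,2)–(24,10): clear
  edge (24,10)–(23,11): clear
  edge (23,11)–(17,11): crosses AB
  edge (17,11)–(17,7): crosses AB
  → BLOCKED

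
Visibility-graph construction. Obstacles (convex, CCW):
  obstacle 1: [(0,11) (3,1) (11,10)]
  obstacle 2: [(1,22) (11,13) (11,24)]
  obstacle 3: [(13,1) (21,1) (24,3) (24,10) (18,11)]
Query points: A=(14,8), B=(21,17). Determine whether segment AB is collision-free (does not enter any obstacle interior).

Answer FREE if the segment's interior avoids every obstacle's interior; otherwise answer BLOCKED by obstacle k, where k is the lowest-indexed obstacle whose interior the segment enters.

Obstacle 1 [(0,11) (3,1) (11,10)]:
  edge (0,11)–(3,1): clear
  edge (3,1)–(11,10): clear
  edge (11,10)–(0,11): clear
  midpoint (35/2,25/2) outside
  → clear
Obstacle 2 [(1,22) (11,13) (11,24)]:
  edge (1,22)–(11,13): clear
  edge (11,13)–(11,24): clear
  edge (11,24)–(1,22): clear
  midpoint (35/2,25/2) outside
  → clear
Obstacle 3 [(13,1) (21,1) (24,3) (24,10) (18,11)]:
  edge (13,1)–(21,1): clear
  edge (21,1)–(24,3): clear
  edge (24,3)–(24,10): clear
  edge (24,10)–(18,11): clear
  edge (18,11)–(13,1): clear
  midpoint (35/2,25/2) outside
  → clear

FREE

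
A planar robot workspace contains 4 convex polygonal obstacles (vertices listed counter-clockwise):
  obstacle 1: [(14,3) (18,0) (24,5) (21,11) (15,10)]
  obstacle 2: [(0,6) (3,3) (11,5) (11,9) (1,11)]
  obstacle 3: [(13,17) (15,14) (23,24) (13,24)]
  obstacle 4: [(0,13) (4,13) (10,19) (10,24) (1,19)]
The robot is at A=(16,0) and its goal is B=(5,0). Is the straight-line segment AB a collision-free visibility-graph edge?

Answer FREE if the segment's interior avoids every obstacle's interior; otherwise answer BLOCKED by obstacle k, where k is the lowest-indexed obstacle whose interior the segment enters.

Obstacle 1 [(14,3) (18,0) (24,5) (21,11) (15,10)]:
  edge (14,3)–(18,0): clear
  edge (18,0)–(24,5): clear
  edge (24,5)–(21,11): clear
  edge (21,11)–(15,10): clear
  edge (15,10)–(14,3): clear
  midpoint (21/2,0) outside
  → clear
Obstacle 2 [(0,6) (3,3) (11,5) (11,9) (1,11)]:
  edge (0,6)–(3,3): clear
  edge (3,3)–(11,5): clear
  edge (11,5)–(11,9): clear
  edge (11,9)–(1,11): clear
  edge (1,11)–(0,6): clear
  midpoint (21/2,0) outside
  → clear
Obstacle 3 [(13,17) (15,14) (23,24) (13,24)]:
  edge (13,17)–(15,14): clear
  edge (15,14)–(23,24): clear
  edge (23,24)–(13,24): clear
  edge (13,24)–(13,17): clear
  midpoint (21/2,0) outside
  → clear
Obstacle 4 [(0,13) (4,13) (10,19) (10,24) (1,19)]:
  edge (0,13)–(4,13): clear
  edge (4,13)–(10,19): clear
  edge (10,19)–(10,24): clear
  edge (10,24)–(1,19): clear
  edge (1,19)–(0,13): clear
  midpoint (21/2,0) outside
  → clear

FREE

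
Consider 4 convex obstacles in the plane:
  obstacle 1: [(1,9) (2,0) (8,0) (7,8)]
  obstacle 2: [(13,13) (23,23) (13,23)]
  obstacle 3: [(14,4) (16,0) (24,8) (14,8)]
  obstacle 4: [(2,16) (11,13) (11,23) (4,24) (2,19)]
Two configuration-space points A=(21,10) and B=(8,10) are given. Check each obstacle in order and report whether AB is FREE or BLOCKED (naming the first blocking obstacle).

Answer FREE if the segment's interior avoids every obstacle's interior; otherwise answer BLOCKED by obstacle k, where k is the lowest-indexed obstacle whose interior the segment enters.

FREE

Obstacle 1 [(1,9) (2,0) (8,0) (7,8)]:
  edge (1,9)–(2,0): clear
  edge (2,0)–(8,0): clear
  edge (8,0)–(7,8): clear
  edge (7,8)–(1,9): clear
  midpoint (29/2,10) outside
  → clear
Obstacle 2 [(13,13) (23,23) (13,23)]:
  edge (13,13)–(23,23): clear
  edge (23,23)–(13,23): clear
  edge (13,23)–(13,13): clear
  midpoint (29/2,10) outside
  → clear
Obstacle 3 [(14,4) (16,0) (24,8) (14,8)]:
  edge (14,4)–(16,0): clear
  edge (16,0)–(24,8): clear
  edge (24,8)–(14,8): clear
  edge (14,8)–(14,4): clear
  midpoint (29/2,10) outside
  → clear
Obstacle 4 [(2,16) (11,13) (11,23) (4,24) (2,19)]:
  edge (2,16)–(11,13): clear
  edge (11,13)–(11,23): clear
  edge (11,23)–(4,24): clear
  edge (4,24)–(2,19): clear
  edge (2,19)–(2,16): clear
  midpoint (29/2,10) outside
  → clear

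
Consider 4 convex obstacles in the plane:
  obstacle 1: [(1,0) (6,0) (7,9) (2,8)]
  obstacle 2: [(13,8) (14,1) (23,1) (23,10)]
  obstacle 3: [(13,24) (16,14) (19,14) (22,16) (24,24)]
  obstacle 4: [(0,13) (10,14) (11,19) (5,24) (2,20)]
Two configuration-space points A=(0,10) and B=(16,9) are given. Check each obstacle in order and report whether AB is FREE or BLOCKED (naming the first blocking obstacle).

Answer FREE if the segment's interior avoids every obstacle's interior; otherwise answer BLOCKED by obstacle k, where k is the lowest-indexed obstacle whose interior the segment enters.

FREE

Obstacle 1 [(1,0) (6,0) (7,9) (2,8)]:
  edge (1,0)–(6,0): clear
  edge (6,0)–(7,9): clear
  edge (7,9)–(2,8): clear
  edge (2,8)–(1,0): clear
  midpoint (8,19/2) outside
  → clear
Obstacle 2 [(13,8) (14,1) (23,1) (23,10)]:
  edge (13,8)–(14,1): clear
  edge (14,1)–(23,1): clear
  edge (23,1)–(23,10): clear
  edge (23,10)–(13,8): clear
  midpoint (8,19/2) outside
  → clear
Obstacle 3 [(13,24) (16,14) (19,14) (22,16) (24,24)]:
  edge (13,24)–(16,14): clear
  edge (16,14)–(19,14): clear
  edge (19,14)–(22,16): clear
  edge (22,16)–(24,24): clear
  edge (24,24)–(13,24): clear
  midpoint (8,19/2) outside
  → clear
Obstacle 4 [(0,13) (10,14) (11,19) (5,24) (2,20)]:
  edge (0,13)–(10,14): clear
  edge (10,14)–(11,19): clear
  edge (11,19)–(5,24): clear
  edge (5,24)–(2,20): clear
  edge (2,20)–(0,13): clear
  midpoint (8,19/2) outside
  → clear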